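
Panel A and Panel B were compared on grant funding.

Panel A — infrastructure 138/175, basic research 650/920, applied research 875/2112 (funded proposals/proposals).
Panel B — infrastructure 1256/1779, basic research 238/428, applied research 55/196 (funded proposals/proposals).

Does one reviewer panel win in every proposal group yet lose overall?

Yes

Infrastructure: Panel A 138/175 = 78.9%, Panel B 1256/1779 = 70.6% → Panel A
Basic research: Panel A 650/920 = 70.7%, Panel B 238/428 = 55.6% → Panel A
Applied research: Panel A 875/2112 = 41.4%, Panel B 55/196 = 28.1% → Panel A
Overall: Panel A 1663/3207 = 51.9%, Panel B 1549/2403 = 64.5% → Panel B
Panel A wins each proposal group but Panel B wins overall — the comparison reverses. Panel A's proposals skew toward applied research, which has a lower base rate.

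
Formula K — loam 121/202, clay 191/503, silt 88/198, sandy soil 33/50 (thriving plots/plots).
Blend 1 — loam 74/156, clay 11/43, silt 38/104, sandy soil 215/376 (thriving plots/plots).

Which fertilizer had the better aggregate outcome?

Loam: Formula K 121/202 = 59.9%, Blend 1 74/156 = 47.4% → Formula K
Clay: Formula K 191/503 = 38.0%, Blend 1 11/43 = 25.6% → Formula K
Silt: Formula K 88/198 = 44.4%, Blend 1 38/104 = 36.5% → Formula K
Sandy soil: Formula K 33/50 = 66.0%, Blend 1 215/376 = 57.2% → Formula K
Overall: Formula K 433/953 = 45.4%, Blend 1 338/679 = 49.8% → Blend 1
(Formula K wins every soil group but Blend 1 wins overall — Formula K's plots skew toward the low-rate clay group.)

Blend 1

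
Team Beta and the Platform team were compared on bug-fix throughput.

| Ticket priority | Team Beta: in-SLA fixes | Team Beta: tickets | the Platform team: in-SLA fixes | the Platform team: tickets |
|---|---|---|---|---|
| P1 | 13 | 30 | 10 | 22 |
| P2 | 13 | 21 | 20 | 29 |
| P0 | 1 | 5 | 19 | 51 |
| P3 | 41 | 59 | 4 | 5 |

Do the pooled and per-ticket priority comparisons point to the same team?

P1: Team Beta 13/30 = 43.3%, the Platform team 10/22 = 45.5% → the Platform team
P2: Team Beta 13/21 = 61.9%, the Platform team 20/29 = 69.0% → the Platform team
P0: Team Beta 1/5 = 20.0%, the Platform team 19/51 = 37.3% → the Platform team
P3: Team Beta 41/59 = 69.5%, the Platform team 4/5 = 80.0% → the Platform team
Overall: Team Beta 68/115 = 59.1%, the Platform team 53/107 = 49.5% → Team Beta
The Platform team wins each ticket group but Team Beta wins overall — the comparison reverses. The Platform team's tickets skew toward P0, which has a lower base rate.

No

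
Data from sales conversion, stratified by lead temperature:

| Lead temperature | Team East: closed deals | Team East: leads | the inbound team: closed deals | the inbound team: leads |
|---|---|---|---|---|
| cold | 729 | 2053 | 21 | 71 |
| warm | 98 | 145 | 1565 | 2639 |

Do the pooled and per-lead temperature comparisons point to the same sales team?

Cold: Team East 729/2053 = 35.5%, the inbound team 21/71 = 29.6% → Team East
Warm: Team East 98/145 = 67.6%, the inbound team 1565/2639 = 59.3% → Team East
Overall: Team East 827/2198 = 37.6%, the inbound team 1586/2710 = 58.5% → the inbound team
Team East wins each lead group but the inbound team wins overall — the comparison reverses. Team East's leads skew toward cold, which has a lower base rate.

No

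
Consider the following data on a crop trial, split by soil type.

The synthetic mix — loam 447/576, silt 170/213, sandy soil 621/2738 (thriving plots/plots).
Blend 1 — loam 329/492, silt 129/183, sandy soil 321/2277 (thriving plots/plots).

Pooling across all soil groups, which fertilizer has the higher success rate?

the synthetic mix

Loam: the synthetic mix 447/576 = 77.6%, Blend 1 329/492 = 66.9% → the synthetic mix
Silt: the synthetic mix 170/213 = 79.8%, Blend 1 129/183 = 70.5% → the synthetic mix
Sandy soil: the synthetic mix 621/2738 = 22.7%, Blend 1 321/2277 = 14.1% → the synthetic mix
Overall: the synthetic mix 1238/3527 = 35.1%, Blend 1 779/2952 = 26.4% → the synthetic mix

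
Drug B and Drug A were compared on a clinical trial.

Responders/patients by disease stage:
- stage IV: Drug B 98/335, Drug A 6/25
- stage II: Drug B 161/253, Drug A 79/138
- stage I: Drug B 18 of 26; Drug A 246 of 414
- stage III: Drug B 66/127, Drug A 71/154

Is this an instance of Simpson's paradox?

Stage IV: Drug B 98/335 = 29.3%, Drug A 6/25 = 24.0% → Drug B
Stage II: Drug B 161/253 = 63.6%, Drug A 79/138 = 57.2% → Drug B
Stage I: Drug B 18/26 = 69.2%, Drug A 246/414 = 59.4% → Drug B
Stage III: Drug B 66/127 = 52.0%, Drug A 71/154 = 46.1% → Drug B
Overall: Drug B 343/741 = 46.3%, Drug A 402/731 = 55.0% → Drug A
Drug B wins each disease group but Drug A wins overall — the comparison reverses. Drug B's patients skew toward stage IV, which has a lower base rate.

Yes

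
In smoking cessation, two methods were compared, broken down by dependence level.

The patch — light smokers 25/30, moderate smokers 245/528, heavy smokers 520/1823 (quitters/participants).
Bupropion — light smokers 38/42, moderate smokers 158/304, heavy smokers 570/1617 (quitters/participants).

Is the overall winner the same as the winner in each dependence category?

Light smokers: the patch 25/30 = 83.3%, bupropion 38/42 = 90.5% → bupropion
Moderate smokers: the patch 245/528 = 46.4%, bupropion 158/304 = 52.0% → bupropion
Heavy smokers: the patch 520/1823 = 28.5%, bupropion 570/1617 = 35.3% → bupropion
Overall: the patch 790/2381 = 33.2%, bupropion 766/1963 = 39.0% → bupropion
Bupropion wins overall and in every dependence group — no reversal.

Yes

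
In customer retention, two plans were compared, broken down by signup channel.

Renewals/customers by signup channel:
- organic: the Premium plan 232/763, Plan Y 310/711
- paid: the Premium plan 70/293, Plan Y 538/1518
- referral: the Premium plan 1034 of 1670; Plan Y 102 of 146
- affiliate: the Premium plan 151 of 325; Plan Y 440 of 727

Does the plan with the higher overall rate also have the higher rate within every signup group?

Organic: the Premium plan 232/763 = 30.4%, Plan Y 310/711 = 43.6% → Plan Y
Paid: the Premium plan 70/293 = 23.9%, Plan Y 538/1518 = 35.4% → Plan Y
Referral: the Premium plan 1034/1670 = 61.9%, Plan Y 102/146 = 69.9% → Plan Y
Affiliate: the Premium plan 151/325 = 46.5%, Plan Y 440/727 = 60.5% → Plan Y
Overall: the Premium plan 1487/3051 = 48.7%, Plan Y 1390/3102 = 44.8% → the Premium plan
Plan Y wins each signup group but the Premium plan wins overall — the comparison reverses. Plan Y's customers skew toward paid, which has a lower base rate.

No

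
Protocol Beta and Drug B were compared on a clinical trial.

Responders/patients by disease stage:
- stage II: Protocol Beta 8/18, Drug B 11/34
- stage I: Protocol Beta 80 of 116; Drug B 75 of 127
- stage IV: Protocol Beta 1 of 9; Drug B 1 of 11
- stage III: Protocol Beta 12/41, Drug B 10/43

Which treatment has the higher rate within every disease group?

Protocol Beta

Stage II: Protocol Beta 8/18 = 44.4%, Drug B 11/34 = 32.4% → Protocol Beta
Stage I: Protocol Beta 80/116 = 69.0%, Drug B 75/127 = 59.1% → Protocol Beta
Stage IV: Protocol Beta 1/9 = 11.1%, Drug B 1/11 = 9.1% → Protocol Beta
Stage III: Protocol Beta 12/41 = 29.3%, Drug B 10/43 = 23.3% → Protocol Beta
Protocol Beta has the higher rate in all 4 groups.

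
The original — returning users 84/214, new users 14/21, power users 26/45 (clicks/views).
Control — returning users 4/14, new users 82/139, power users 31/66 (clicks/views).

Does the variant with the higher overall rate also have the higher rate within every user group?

Returning users: the original 84/214 = 39.3%, Control 4/14 = 28.6% → the original
New users: the original 14/21 = 66.7%, Control 82/139 = 59.0% → the original
Power users: the original 26/45 = 57.8%, Control 31/66 = 47.0% → the original
Overall: the original 124/280 = 44.3%, Control 117/219 = 53.4% → Control
The original wins each user group but Control wins overall — the comparison reverses. The original's views skew toward returning users, which has a lower base rate.

No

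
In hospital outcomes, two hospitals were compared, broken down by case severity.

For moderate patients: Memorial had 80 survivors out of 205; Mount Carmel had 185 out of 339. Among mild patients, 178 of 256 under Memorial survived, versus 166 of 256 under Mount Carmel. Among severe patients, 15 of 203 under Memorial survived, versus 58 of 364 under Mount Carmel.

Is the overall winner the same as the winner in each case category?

Moderate: Memorial 80/205 = 39.0%, Mount Carmel 185/339 = 54.6% → Mount Carmel
Mild: Memorial 178/256 = 69.5%, Mount Carmel 166/256 = 64.8% → Memorial
Severe: Memorial 15/203 = 7.4%, Mount Carmel 58/364 = 15.9% → Mount Carmel
Overall: Memorial 273/664 = 41.1%, Mount Carmel 409/959 = 42.6% → Mount Carmel
Neither sweeps: Memorial wins 1 of 3 groups, Mount Carmel wins 2. Mount Carmel wins overall but not every group — no Simpson reversal.

No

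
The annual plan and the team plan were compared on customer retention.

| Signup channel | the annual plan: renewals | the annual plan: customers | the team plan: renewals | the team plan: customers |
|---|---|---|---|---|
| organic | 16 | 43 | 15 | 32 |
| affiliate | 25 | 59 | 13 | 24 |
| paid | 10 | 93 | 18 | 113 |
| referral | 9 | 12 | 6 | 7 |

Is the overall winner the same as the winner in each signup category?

Organic: the annual plan 16/43 = 37.2%, the team plan 15/32 = 46.9% → the team plan
Affiliate: the annual plan 25/59 = 42.4%, the team plan 13/24 = 54.2% → the team plan
Paid: the annual plan 10/93 = 10.8%, the team plan 18/113 = 15.9% → the team plan
Referral: the annual plan 9/12 = 75.0%, the team plan 6/7 = 85.7% → the team plan
Overall: the annual plan 60/207 = 29.0%, the team plan 52/176 = 29.5% → the team plan
The team plan wins overall and in every signup group — no reversal.

Yes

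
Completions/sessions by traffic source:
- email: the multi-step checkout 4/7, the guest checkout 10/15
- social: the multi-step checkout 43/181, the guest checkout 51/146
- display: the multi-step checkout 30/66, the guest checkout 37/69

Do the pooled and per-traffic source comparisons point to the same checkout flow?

Email: the multi-step checkout 4/7 = 57.1%, the guest checkout 10/15 = 66.7% → the guest checkout
Social: the multi-step checkout 43/181 = 23.8%, the guest checkout 51/146 = 34.9% → the guest checkout
Display: the multi-step checkout 30/66 = 45.5%, the guest checkout 37/69 = 53.6% → the guest checkout
Overall: the multi-step checkout 77/254 = 30.3%, the guest checkout 98/230 = 42.6% → the guest checkout
The guest checkout wins overall and in every traffic group — no reversal.

Yes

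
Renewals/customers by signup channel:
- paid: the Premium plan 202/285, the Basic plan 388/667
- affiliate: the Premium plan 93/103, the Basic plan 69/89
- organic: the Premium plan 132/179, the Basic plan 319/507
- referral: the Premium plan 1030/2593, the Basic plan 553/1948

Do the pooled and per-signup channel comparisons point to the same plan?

Yes

Paid: the Premium plan 202/285 = 70.9%, the Basic plan 388/667 = 58.2% → the Premium plan
Affiliate: the Premium plan 93/103 = 90.3%, the Basic plan 69/89 = 77.5% → the Premium plan
Organic: the Premium plan 132/179 = 73.7%, the Basic plan 319/507 = 62.9% → the Premium plan
Referral: the Premium plan 1030/2593 = 39.7%, the Basic plan 553/1948 = 28.4% → the Premium plan
Overall: the Premium plan 1457/3160 = 46.1%, the Basic plan 1329/3211 = 41.4% → the Premium plan
The Premium plan wins overall and in every signup group — no reversal.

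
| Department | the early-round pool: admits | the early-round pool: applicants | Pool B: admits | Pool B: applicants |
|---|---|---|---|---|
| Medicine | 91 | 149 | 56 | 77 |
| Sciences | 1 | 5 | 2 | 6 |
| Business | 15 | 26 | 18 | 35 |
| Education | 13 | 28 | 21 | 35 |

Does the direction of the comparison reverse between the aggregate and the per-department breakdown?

No

Medicine: the early-round pool 91/149 = 61.1%, Pool B 56/77 = 72.7% → Pool B
Sciences: the early-round pool 1/5 = 20.0%, Pool B 2/6 = 33.3% → Pool B
Business: the early-round pool 15/26 = 57.7%, Pool B 18/35 = 51.4% → the early-round pool
Education: the early-round pool 13/28 = 46.4%, Pool B 21/35 = 60.0% → Pool B
Overall: the early-round pool 120/208 = 57.7%, Pool B 97/153 = 63.4% → Pool B
Neither sweeps: the early-round pool wins 1 of 4 groups, Pool B wins 3. Pool B wins overall but not every group — no Simpson reversal.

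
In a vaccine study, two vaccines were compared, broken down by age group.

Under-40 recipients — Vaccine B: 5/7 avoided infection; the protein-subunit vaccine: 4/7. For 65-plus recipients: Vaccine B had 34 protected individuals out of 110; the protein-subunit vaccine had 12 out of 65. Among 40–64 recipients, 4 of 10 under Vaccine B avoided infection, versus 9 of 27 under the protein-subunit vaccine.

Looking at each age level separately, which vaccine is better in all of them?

Under-40: Vaccine B 5/7 = 71.4%, the protein-subunit vaccine 4/7 = 57.1% → Vaccine B
65-plus: Vaccine B 34/110 = 30.9%, the protein-subunit vaccine 12/65 = 18.5% → Vaccine B
40–64: Vaccine B 4/10 = 40.0%, the protein-subunit vaccine 9/27 = 33.3% → Vaccine B
Vaccine B has the higher rate in all 3 groups.

Vaccine B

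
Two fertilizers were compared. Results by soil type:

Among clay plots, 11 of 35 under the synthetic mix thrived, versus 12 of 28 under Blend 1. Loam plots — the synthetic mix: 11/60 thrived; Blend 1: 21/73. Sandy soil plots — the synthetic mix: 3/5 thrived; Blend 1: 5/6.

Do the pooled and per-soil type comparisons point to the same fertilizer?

Clay: the synthetic mix 11/35 = 31.4%, Blend 1 12/28 = 42.9% → Blend 1
Loam: the synthetic mix 11/60 = 18.3%, Blend 1 21/73 = 28.8% → Blend 1
Sandy soil: the synthetic mix 3/5 = 60.0%, Blend 1 5/6 = 83.3% → Blend 1
Overall: the synthetic mix 25/100 = 25.0%, Blend 1 38/107 = 35.5% → Blend 1
Blend 1 wins overall and in every soil group — no reversal.

Yes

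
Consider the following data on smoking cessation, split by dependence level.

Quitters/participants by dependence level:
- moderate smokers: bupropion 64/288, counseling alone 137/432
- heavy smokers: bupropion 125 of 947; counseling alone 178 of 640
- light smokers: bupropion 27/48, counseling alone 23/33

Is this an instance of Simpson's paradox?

No

Moderate smokers: bupropion 64/288 = 22.2%, counseling alone 137/432 = 31.7% → counseling alone
Heavy smokers: bupropion 125/947 = 13.2%, counseling alone 178/640 = 27.8% → counseling alone
Light smokers: bupropion 27/48 = 56.2%, counseling alone 23/33 = 69.7% → counseling alone
Overall: bupropion 216/1283 = 16.8%, counseling alone 338/1105 = 30.6% → counseling alone
Counseling alone wins overall and in every dependence group — no reversal.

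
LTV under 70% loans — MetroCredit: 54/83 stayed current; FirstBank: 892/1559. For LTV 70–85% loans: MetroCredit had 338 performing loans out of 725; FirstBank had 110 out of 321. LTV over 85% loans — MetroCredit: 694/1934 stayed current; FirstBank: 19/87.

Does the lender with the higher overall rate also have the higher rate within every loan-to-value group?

LTV under 70%: MetroCredit 54/83 = 65.1%, FirstBank 892/1559 = 57.2% → MetroCredit
LTV 70–85%: MetroCredit 338/725 = 46.6%, FirstBank 110/321 = 34.3% → MetroCredit
LTV over 85%: MetroCredit 694/1934 = 35.9%, FirstBank 19/87 = 21.8% → MetroCredit
Overall: MetroCredit 1086/2742 = 39.6%, FirstBank 1021/1967 = 51.9% → FirstBank
MetroCredit wins each loan-to-value group but FirstBank wins overall — the comparison reverses. MetroCredit's loans skew toward LTV over 85%, which has a lower base rate.

No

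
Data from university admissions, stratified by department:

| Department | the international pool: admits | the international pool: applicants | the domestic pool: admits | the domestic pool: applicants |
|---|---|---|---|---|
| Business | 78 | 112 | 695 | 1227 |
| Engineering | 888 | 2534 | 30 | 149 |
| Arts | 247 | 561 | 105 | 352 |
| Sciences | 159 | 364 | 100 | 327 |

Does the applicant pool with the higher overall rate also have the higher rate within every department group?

No

Business: the international pool 78/112 = 69.6%, the domestic pool 695/1227 = 56.6% → the international pool
Engineering: the international pool 888/2534 = 35.0%, the domestic pool 30/149 = 20.1% → the international pool
Arts: the international pool 247/561 = 44.0%, the domestic pool 105/352 = 29.8% → the international pool
Sciences: the international pool 159/364 = 43.7%, the domestic pool 100/327 = 30.6% → the international pool
Overall: the international pool 1372/3571 = 38.4%, the domestic pool 930/2055 = 45.3% → the domestic pool
The international pool wins each department group but the domestic pool wins overall — the comparison reverses. The international pool's applicants skew toward Engineering, which has a lower base rate.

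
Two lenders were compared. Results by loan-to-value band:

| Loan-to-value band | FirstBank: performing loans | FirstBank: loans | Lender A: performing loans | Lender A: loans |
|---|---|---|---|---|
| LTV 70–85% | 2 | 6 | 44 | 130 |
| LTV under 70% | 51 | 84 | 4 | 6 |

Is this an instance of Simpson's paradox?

Yes

LTV 70–85%: FirstBank 2/6 = 33.3%, Lender A 44/130 = 33.8% → Lender A
LTV under 70%: FirstBank 51/84 = 60.7%, Lender A 4/6 = 66.7% → Lender A
Overall: FirstBank 53/90 = 58.9%, Lender A 48/136 = 35.3% → FirstBank
Lender A wins each loan-to-value group but FirstBank wins overall — the comparison reverses. Lender A's loans skew toward LTV 70–85%, which has a lower base rate.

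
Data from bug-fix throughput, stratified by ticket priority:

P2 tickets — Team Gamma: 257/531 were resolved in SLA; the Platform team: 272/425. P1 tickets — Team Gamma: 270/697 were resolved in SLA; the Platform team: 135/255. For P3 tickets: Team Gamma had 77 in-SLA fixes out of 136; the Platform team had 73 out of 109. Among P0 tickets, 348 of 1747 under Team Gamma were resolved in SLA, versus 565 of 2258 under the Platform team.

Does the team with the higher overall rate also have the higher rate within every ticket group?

P2: Team Gamma 257/531 = 48.4%, the Platform team 272/425 = 64.0% → the Platform team
P1: Team Gamma 270/697 = 38.7%, the Platform team 135/255 = 52.9% → the Platform team
P3: Team Gamma 77/136 = 56.6%, the Platform team 73/109 = 67.0% → the Platform team
P0: Team Gamma 348/1747 = 19.9%, the Platform team 565/2258 = 25.0% → the Platform team
Overall: Team Gamma 952/3111 = 30.6%, the Platform team 1045/3047 = 34.3% → the Platform team
The Platform team wins overall and in every ticket group — no reversal.

Yes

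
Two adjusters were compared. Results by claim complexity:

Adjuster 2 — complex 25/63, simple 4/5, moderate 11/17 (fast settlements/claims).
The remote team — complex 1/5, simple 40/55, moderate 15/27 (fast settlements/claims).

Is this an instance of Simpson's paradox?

Yes

Complex: Adjuster 2 25/63 = 39.7%, the remote team 1/5 = 20.0% → Adjuster 2
Simple: Adjuster 2 4/5 = 80.0%, the remote team 40/55 = 72.7% → Adjuster 2
Moderate: Adjuster 2 11/17 = 64.7%, the remote team 15/27 = 55.6% → Adjuster 2
Overall: Adjuster 2 40/85 = 47.1%, the remote team 56/87 = 64.4% → the remote team
Adjuster 2 wins each claim group but the remote team wins overall — the comparison reverses. Adjuster 2's claims skew toward complex, which has a lower base rate.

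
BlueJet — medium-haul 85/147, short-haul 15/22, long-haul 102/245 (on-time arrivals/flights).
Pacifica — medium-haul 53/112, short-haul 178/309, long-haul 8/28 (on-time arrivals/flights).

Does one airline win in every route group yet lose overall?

Medium-haul: BlueJet 85/147 = 57.8%, Pacifica 53/112 = 47.3% → BlueJet
Short-haul: BlueJet 15/22 = 68.2%, Pacifica 178/309 = 57.6% → BlueJet
Long-haul: BlueJet 102/245 = 41.6%, Pacifica 8/28 = 28.6% → BlueJet
Overall: BlueJet 202/414 = 48.8%, Pacifica 239/449 = 53.2% → Pacifica
BlueJet wins each route group but Pacifica wins overall — the comparison reverses. BlueJet's flights skew toward long-haul, which has a lower base rate.

Yes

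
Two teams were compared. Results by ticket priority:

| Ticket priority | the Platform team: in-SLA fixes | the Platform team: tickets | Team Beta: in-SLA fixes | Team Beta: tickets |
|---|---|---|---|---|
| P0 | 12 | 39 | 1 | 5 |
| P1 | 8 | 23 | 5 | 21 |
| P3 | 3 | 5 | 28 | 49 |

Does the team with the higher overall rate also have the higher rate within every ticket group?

No

P0: the Platform team 12/39 = 30.8%, Team Beta 1/5 = 20.0% → the Platform team
P1: the Platform team 8/23 = 34.8%, Team Beta 5/21 = 23.8% → the Platform team
P3: the Platform team 3/5 = 60.0%, Team Beta 28/49 = 57.1% → the Platform team
Overall: the Platform team 23/67 = 34.3%, Team Beta 34/75 = 45.3% → Team Beta
The Platform team wins each ticket group but Team Beta wins overall — the comparison reverses. The Platform team's tickets skew toward P0, which has a lower base rate.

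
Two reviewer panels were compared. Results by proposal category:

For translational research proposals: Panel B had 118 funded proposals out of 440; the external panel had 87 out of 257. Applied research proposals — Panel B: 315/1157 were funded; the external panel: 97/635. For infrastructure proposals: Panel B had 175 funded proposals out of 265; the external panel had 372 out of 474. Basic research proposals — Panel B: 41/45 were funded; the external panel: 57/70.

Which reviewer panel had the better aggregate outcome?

the external panel

Translational research: Panel B 118/440 = 26.8%, the external panel 87/257 = 33.9% → the external panel
Applied research: Panel B 315/1157 = 27.2%, the external panel 97/635 = 15.3% → Panel B
Infrastructure: Panel B 175/265 = 66.0%, the external panel 372/474 = 78.5% → the external panel
Basic research: Panel B 41/45 = 91.1%, the external panel 57/70 = 81.4% → Panel B
Overall: Panel B 649/1907 = 34.0%, the external panel 613/1436 = 42.7% → the external panel
(Neither sweeps every proposal group, but the external panel has the higher pooled rate.)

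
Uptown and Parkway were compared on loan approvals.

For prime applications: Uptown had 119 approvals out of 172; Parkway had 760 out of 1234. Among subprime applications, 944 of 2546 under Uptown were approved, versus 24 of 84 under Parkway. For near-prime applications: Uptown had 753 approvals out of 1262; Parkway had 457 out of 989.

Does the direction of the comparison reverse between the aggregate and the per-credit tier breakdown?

Yes

Prime: Uptown 119/172 = 69.2%, Parkway 760/1234 = 61.6% → Uptown
Subprime: Uptown 944/2546 = 37.1%, Parkway 24/84 = 28.6% → Uptown
Near-prime: Uptown 753/1262 = 59.7%, Parkway 457/989 = 46.2% → Uptown
Overall: Uptown 1816/3980 = 45.6%, Parkway 1241/2307 = 53.8% → Parkway
Uptown wins each credit group but Parkway wins overall — the comparison reverses. Uptown's applications skew toward subprime, which has a lower base rate.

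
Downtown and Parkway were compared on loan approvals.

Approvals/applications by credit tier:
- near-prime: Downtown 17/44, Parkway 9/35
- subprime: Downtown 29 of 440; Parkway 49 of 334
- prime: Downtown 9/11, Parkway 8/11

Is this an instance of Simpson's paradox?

No

Near-prime: Downtown 17/44 = 38.6%, Parkway 9/35 = 25.7% → Downtown
Subprime: Downtown 29/440 = 6.6%, Parkway 49/334 = 14.7% → Parkway
Prime: Downtown 9/11 = 81.8%, Parkway 8/11 = 72.7% → Downtown
Overall: Downtown 55/495 = 11.1%, Parkway 66/380 = 17.4% → Parkway
Neither sweeps: Downtown wins 2 of 3 groups, Parkway wins 1. Parkway wins overall but not every group — no Simpson reversal.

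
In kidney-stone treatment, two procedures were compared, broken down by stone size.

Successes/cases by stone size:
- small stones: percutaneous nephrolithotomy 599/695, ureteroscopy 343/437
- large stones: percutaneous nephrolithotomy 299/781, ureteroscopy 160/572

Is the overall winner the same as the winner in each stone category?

Yes

Small stones: percutaneous nephrolithotomy 599/695 = 86.2%, ureteroscopy 343/437 = 78.5% → percutaneous nephrolithotomy
Large stones: percutaneous nephrolithotomy 299/781 = 38.3%, ureteroscopy 160/572 = 28.0% → percutaneous nephrolithotomy
Overall: percutaneous nephrolithotomy 898/1476 = 60.8%, ureteroscopy 503/1009 = 49.9% → percutaneous nephrolithotomy
Percutaneous nephrolithotomy wins overall and in every stone group — no reversal.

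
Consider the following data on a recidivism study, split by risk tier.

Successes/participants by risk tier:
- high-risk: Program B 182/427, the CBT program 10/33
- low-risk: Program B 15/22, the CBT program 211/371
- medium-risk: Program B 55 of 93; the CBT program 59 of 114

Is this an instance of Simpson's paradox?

Yes

High-risk: Program B 182/427 = 42.6%, the CBT program 10/33 = 30.3% → Program B
Low-risk: Program B 15/22 = 68.2%, the CBT program 211/371 = 56.9% → Program B
Medium-risk: Program B 55/93 = 59.1%, the CBT program 59/114 = 51.8% → Program B
Overall: Program B 252/542 = 46.5%, the CBT program 280/518 = 54.1% → the CBT program
Program B wins each risk group but the CBT program wins overall — the comparison reverses. Program B's participants skew toward high-risk, which has a lower base rate.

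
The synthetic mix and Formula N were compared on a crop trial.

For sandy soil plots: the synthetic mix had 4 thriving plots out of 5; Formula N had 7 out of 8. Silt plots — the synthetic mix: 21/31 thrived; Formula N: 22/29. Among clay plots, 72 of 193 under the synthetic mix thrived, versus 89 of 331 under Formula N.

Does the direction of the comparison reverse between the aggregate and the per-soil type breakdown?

No

Sandy soil: the synthetic mix 4/5 = 80.0%, Formula N 7/8 = 87.5% → Formula N
Silt: the synthetic mix 21/31 = 67.7%, Formula N 22/29 = 75.9% → Formula N
Clay: the synthetic mix 72/193 = 37.3%, Formula N 89/331 = 26.9% → the synthetic mix
Overall: the synthetic mix 97/229 = 42.4%, Formula N 118/368 = 32.1% → the synthetic mix
Neither sweeps: the synthetic mix wins 1 of 3 groups, Formula N wins 2. The synthetic mix wins overall but not every group — no Simpson reversal.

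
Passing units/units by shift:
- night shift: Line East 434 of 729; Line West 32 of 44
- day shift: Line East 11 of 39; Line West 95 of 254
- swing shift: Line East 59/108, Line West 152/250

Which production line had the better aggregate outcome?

Line East

Night shift: Line East 434/729 = 59.5%, Line West 32/44 = 72.7% → Line West
Day shift: Line East 11/39 = 28.2%, Line West 95/254 = 37.4% → Line West
Swing shift: Line East 59/108 = 54.6%, Line West 152/250 = 60.8% → Line West
Overall: Line East 504/876 = 57.5%, Line West 279/548 = 50.9% → Line East
(Line West wins every shift group but Line East wins overall — Line West's units skew toward the low-rate day shift group.)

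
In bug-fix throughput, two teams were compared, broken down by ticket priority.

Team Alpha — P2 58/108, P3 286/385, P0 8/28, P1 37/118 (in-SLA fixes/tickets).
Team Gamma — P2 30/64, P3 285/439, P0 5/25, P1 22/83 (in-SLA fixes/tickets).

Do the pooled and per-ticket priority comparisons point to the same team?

Yes

P2: Team Alpha 58/108 = 53.7%, Team Gamma 30/64 = 46.9% → Team Alpha
P3: Team Alpha 286/385 = 74.3%, Team Gamma 285/439 = 64.9% → Team Alpha
P0: Team Alpha 8/28 = 28.6%, Team Gamma 5/25 = 20.0% → Team Alpha
P1: Team Alpha 37/118 = 31.4%, Team Gamma 22/83 = 26.5% → Team Alpha
Overall: Team Alpha 389/639 = 60.9%, Team Gamma 342/611 = 56.0% → Team Alpha
Team Alpha wins overall and in every ticket group — no reversal.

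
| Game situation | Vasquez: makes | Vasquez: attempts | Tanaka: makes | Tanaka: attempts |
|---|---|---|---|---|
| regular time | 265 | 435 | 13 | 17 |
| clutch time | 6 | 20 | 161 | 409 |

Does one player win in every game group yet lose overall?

Regular time: Vasquez 265/435 = 60.9%, Tanaka 13/17 = 76.5% → Tanaka
Clutch time: Vasquez 6/20 = 30.0%, Tanaka 161/409 = 39.4% → Tanaka
Overall: Vasquez 271/455 = 59.6%, Tanaka 174/426 = 40.8% → Vasquez
Tanaka wins each game group but Vasquez wins overall — the comparison reverses. Tanaka's attempts skew toward clutch time, which has a lower base rate.

Yes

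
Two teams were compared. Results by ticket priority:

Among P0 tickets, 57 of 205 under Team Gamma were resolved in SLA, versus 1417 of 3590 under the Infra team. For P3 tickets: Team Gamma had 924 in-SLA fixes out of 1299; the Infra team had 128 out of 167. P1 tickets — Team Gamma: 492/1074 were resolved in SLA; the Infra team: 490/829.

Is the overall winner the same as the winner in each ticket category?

P0: Team Gamma 57/205 = 27.8%, the Infra team 1417/3590 = 39.5% → the Infra team
P3: Team Gamma 924/1299 = 71.1%, the Infra team 128/167 = 76.6% → the Infra team
P1: Team Gamma 492/1074 = 45.8%, the Infra team 490/829 = 59.1% → the Infra team
Overall: Team Gamma 1473/2578 = 57.1%, the Infra team 2035/4586 = 44.4% → Team Gamma
The Infra team wins each ticket group but Team Gamma wins overall — the comparison reverses. The Infra team's tickets skew toward P0, which has a lower base rate.

No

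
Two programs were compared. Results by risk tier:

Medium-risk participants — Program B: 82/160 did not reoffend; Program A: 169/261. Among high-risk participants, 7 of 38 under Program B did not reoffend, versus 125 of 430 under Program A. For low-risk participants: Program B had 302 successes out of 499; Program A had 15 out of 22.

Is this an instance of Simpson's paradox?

Yes

Medium-risk: Program B 82/160 = 51.2%, Program A 169/261 = 64.8% → Program A
High-risk: Program B 7/38 = 18.4%, Program A 125/430 = 29.1% → Program A
Low-risk: Program B 302/499 = 60.5%, Program A 15/22 = 68.2% → Program A
Overall: Program B 391/697 = 56.1%, Program A 309/713 = 43.3% → Program B
Program A wins each risk group but Program B wins overall — the comparison reverses. Program A's participants skew toward high-risk, which has a lower base rate.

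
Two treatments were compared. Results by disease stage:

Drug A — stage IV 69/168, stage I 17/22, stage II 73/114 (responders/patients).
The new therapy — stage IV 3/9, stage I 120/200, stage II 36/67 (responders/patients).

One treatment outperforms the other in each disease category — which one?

Stage IV: Drug A 69/168 = 41.1%, the new therapy 3/9 = 33.3% → Drug A
Stage I: Drug A 17/22 = 77.3%, the new therapy 120/200 = 60.0% → Drug A
Stage II: Drug A 73/114 = 64.0%, the new therapy 36/67 = 53.7% → Drug A
Drug A has the higher rate in all 3 groups.

Drug A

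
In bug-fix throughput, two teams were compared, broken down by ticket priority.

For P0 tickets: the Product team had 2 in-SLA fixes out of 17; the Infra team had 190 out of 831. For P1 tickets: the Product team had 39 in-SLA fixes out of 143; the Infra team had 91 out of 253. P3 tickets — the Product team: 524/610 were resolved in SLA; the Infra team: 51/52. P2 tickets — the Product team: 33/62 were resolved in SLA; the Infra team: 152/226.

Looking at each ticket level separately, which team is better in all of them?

P0: the Product team 2/17 = 11.8%, the Infra team 190/831 = 22.9% → the Infra team
P1: the Product team 39/143 = 27.3%, the Infra team 91/253 = 36.0% → the Infra team
P3: the Product team 524/610 = 85.9%, the Infra team 51/52 = 98.1% → the Infra team
P2: the Product team 33/62 = 53.2%, the Infra team 152/226 = 67.3% → the Infra team
The Infra team has the higher rate in all 4 groups.

the Infra team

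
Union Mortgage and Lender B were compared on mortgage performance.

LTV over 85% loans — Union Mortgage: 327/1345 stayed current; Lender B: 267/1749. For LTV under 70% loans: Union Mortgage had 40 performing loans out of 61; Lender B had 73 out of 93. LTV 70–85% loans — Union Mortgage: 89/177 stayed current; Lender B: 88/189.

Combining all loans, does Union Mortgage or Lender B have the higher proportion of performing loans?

Union Mortgage

LTV over 85%: Union Mortgage 327/1345 = 24.3%, Lender B 267/1749 = 15.3% → Union Mortgage
LTV under 70%: Union Mortgage 40/61 = 65.6%, Lender B 73/93 = 78.5% → Lender B
LTV 70–85%: Union Mortgage 89/177 = 50.3%, Lender B 88/189 = 46.6% → Union Mortgage
Overall: Union Mortgage 456/1583 = 28.8%, Lender B 428/2031 = 21.1% → Union Mortgage
(Neither sweeps every loan-to-value group, but Union Mortgage has the higher pooled rate.)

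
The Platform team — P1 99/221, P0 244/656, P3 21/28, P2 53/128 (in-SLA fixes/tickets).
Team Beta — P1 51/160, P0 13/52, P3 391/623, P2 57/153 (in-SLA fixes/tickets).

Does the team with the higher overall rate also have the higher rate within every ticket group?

P1: the Platform team 99/221 = 44.8%, Team Beta 51/160 = 31.9% → the Platform team
P0: the Platform team 244/656 = 37.2%, Team Beta 13/52 = 25.0% → the Platform team
P3: the Platform team 21/28 = 75.0%, Team Beta 391/623 = 62.8% → the Platform team
P2: the Platform team 53/128 = 41.4%, Team Beta 57/153 = 37.3% → the Platform team
Overall: the Platform team 417/1033 = 40.4%, Team Beta 512/988 = 51.8% → Team Beta
The Platform team wins each ticket group but Team Beta wins overall — the comparison reverses. The Platform team's tickets skew toward P0, which has a lower base rate.

No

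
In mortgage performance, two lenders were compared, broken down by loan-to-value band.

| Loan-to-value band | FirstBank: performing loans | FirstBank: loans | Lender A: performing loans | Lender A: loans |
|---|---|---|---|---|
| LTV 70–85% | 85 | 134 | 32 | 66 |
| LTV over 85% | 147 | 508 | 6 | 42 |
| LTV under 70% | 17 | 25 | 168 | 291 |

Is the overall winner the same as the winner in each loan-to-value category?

No

LTV 70–85%: FirstBank 85/134 = 63.4%, Lender A 32/66 = 48.5% → FirstBank
LTV over 85%: FirstBank 147/508 = 28.9%, Lender A 6/42 = 14.3% → FirstBank
LTV under 70%: FirstBank 17/25 = 68.0%, Lender A 168/291 = 57.7% → FirstBank
Overall: FirstBank 249/667 = 37.3%, Lender A 206/399 = 51.6% → Lender A
FirstBank wins each loan-to-value group but Lender A wins overall — the comparison reverses. FirstBank's loans skew toward LTV over 85%, which has a lower base rate.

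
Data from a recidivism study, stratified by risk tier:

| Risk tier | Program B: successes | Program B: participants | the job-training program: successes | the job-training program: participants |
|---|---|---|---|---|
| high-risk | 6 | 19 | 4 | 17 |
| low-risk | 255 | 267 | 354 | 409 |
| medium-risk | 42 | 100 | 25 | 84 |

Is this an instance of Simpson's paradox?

No

High-risk: Program B 6/19 = 31.6%, the job-training program 4/17 = 23.5% → Program B
Low-risk: Program B 255/267 = 95.5%, the job-training program 354/409 = 86.6% → Program B
Medium-risk: Program B 42/100 = 42.0%, the job-training program 25/84 = 29.8% → Program B
Overall: Program B 303/386 = 78.5%, the job-training program 383/510 = 75.1% → Program B
Program B wins overall and in every risk group — no reversal.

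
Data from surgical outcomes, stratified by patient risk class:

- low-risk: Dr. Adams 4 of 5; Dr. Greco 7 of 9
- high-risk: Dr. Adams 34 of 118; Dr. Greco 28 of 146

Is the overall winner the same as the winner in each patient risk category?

Yes

Low-risk: Dr. Adams 4/5 = 80.0%, Dr. Greco 7/9 = 77.8% → Dr. Adams
High-risk: Dr. Adams 34/118 = 28.8%, Dr. Greco 28/146 = 19.2% → Dr. Adams
Overall: Dr. Adams 38/123 = 30.9%, Dr. Greco 35/155 = 22.6% → Dr. Adams
Dr. Adams wins overall and in every patient risk group — no reversal.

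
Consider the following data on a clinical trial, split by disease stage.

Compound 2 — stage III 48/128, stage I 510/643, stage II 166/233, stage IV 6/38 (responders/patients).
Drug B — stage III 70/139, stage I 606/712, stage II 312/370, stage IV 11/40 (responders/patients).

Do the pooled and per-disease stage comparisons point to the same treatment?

Stage III: Compound 2 48/128 = 37.5%, Drug B 70/139 = 50.4% → Drug B
Stage I: Compound 2 510/643 = 79.3%, Drug B 606/712 = 85.1% → Drug B
Stage II: Compound 2 166/233 = 71.2%, Drug B 312/370 = 84.3% → Drug B
Stage IV: Compound 2 6/38 = 15.8%, Drug B 11/40 = 27.5% → Drug B
Overall: Compound 2 730/1042 = 70.1%, Drug B 999/1261 = 79.2% → Drug B
Drug B wins overall and in every disease group — no reversal.

Yes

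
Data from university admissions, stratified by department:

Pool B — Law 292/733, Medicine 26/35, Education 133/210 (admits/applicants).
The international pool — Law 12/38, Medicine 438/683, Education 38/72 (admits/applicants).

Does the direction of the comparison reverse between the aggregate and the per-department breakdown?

Law: Pool B 292/733 = 39.8%, the international pool 12/38 = 31.6% → Pool B
Medicine: Pool B 26/35 = 74.3%, the international pool 438/683 = 64.1% → Pool B
Education: Pool B 133/210 = 63.3%, the international pool 38/72 = 52.8% → Pool B
Overall: Pool B 451/978 = 46.1%, the international pool 488/793 = 61.5% → the international pool
Pool B wins each department group but the international pool wins overall — the comparison reverses. Pool B's applicants skew toward Law, which has a lower base rate.

Yes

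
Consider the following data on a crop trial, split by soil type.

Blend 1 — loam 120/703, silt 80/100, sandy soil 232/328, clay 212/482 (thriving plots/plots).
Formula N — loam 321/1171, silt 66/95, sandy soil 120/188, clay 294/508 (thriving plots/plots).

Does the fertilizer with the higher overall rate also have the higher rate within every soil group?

No

Loam: Blend 1 120/703 = 17.1%, Formula N 321/1171 = 27.4% → Formula N
Silt: Blend 1 80/100 = 80.0%, Formula N 66/95 = 69.5% → Blend 1
Sandy soil: Blend 1 232/328 = 70.7%, Formula N 120/188 = 63.8% → Blend 1
Clay: Blend 1 212/482 = 44.0%, Formula N 294/508 = 57.9% → Formula N
Overall: Blend 1 644/1613 = 39.9%, Formula N 801/1962 = 40.8% → Formula N
Neither sweeps: Blend 1 wins 2 of 4 groups, Formula N wins 2. Formula N wins overall but not every group — no Simpson reversal.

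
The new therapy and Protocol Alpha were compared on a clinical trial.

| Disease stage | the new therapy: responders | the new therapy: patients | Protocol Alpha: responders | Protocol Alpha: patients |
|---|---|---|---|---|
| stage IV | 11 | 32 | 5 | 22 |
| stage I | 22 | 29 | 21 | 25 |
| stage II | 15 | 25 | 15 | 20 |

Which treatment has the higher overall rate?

Protocol Alpha

Stage IV: the new therapy 11/32 = 34.4%, Protocol Alpha 5/22 = 22.7% → the new therapy
Stage I: the new therapy 22/29 = 75.9%, Protocol Alpha 21/25 = 84.0% → Protocol Alpha
Stage II: the new therapy 15/25 = 60.0%, Protocol Alpha 15/20 = 75.0% → Protocol Alpha
Overall: the new therapy 48/86 = 55.8%, Protocol Alpha 41/67 = 61.2% → Protocol Alpha
(Neither sweeps every disease group, but Protocol Alpha has the higher pooled rate.)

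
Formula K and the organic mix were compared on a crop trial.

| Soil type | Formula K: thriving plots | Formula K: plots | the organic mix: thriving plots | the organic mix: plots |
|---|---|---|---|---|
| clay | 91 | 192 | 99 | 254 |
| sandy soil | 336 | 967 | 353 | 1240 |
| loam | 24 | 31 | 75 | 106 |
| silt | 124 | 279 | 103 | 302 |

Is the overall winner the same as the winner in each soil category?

Yes

Clay: Formula K 91/192 = 47.4%, the organic mix 99/254 = 39.0% → Formula K
Sandy soil: Formula K 336/967 = 34.7%, the organic mix 353/1240 = 28.5% → Formula K
Loam: Formula K 24/31 = 77.4%, the organic mix 75/106 = 70.8% → Formula K
Silt: Formula K 124/279 = 44.4%, the organic mix 103/302 = 34.1% → Formula K
Overall: Formula K 575/1469 = 39.1%, the organic mix 630/1902 = 33.1% → Formula K
Formula K wins overall and in every soil group — no reversal.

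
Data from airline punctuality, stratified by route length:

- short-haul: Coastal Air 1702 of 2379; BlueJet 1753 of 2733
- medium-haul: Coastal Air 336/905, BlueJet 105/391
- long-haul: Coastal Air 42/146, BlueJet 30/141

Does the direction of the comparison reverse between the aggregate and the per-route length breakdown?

Short-haul: Coastal Air 1702/2379 = 71.5%, BlueJet 1753/2733 = 64.1% → Coastal Air
Medium-haul: Coastal Air 336/905 = 37.1%, BlueJet 105/391 = 26.9% → Coastal Air
Long-haul: Coastal Air 42/146 = 28.8%, BlueJet 30/141 = 21.3% → Coastal Air
Overall: Coastal Air 2080/3430 = 60.6%, BlueJet 1888/3265 = 57.8% → Coastal Air
Coastal Air wins overall and in every route group — no reversal.

No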